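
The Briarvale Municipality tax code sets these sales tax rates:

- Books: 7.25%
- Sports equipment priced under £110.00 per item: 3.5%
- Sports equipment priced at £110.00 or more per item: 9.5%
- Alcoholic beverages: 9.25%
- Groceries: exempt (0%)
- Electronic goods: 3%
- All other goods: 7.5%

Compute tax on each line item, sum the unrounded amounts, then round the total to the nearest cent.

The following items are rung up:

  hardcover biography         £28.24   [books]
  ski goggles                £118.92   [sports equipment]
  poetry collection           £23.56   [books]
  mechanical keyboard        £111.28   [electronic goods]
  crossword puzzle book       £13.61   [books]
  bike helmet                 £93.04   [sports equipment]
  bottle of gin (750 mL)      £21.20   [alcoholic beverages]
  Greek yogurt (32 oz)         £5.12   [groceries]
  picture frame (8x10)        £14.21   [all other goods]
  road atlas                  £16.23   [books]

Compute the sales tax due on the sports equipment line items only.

£14.55

Ski goggles £118.92: sports equipment, £110.00 or more → 9.5% → £11.2974
Bike helmet £93.04: sports equipment, under £110.00 → 3.5% → £3.2564
Tax on sports equipment: unrounded sum = £14.5538 → £14.55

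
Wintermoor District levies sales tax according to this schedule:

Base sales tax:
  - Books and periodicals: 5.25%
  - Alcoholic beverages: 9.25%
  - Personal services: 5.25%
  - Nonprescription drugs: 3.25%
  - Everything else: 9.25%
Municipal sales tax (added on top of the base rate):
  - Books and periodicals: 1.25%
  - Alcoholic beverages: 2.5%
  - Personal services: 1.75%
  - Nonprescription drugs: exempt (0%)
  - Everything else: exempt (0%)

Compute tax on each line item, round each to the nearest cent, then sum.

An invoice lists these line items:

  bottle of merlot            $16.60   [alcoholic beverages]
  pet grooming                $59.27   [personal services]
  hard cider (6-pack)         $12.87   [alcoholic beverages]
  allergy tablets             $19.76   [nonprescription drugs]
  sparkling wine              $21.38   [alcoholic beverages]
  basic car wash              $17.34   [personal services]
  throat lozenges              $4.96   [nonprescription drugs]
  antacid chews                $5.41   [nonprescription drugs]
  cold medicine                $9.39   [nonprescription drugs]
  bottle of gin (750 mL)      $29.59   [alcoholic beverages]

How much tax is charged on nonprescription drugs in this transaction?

$1.29

Allergy tablets $19.76: nonprescription drugs → 3.25% + 0% municipal = 3.25% → $0.64
Throat lozenges $4.96: nonprescription drugs → 3.25% + 0% municipal = 3.25% → $0.16
Antacid chews $5.41: nonprescription drugs → 3.25% + 0% municipal = 3.25% → $0.18
Cold medicine $9.39: nonprescription drugs → 3.25% + 0% municipal = 3.25% → $0.31
Tax on nonprescription drugs = $0.64 + $0.16 + $0.18 + $0.31 = $1.29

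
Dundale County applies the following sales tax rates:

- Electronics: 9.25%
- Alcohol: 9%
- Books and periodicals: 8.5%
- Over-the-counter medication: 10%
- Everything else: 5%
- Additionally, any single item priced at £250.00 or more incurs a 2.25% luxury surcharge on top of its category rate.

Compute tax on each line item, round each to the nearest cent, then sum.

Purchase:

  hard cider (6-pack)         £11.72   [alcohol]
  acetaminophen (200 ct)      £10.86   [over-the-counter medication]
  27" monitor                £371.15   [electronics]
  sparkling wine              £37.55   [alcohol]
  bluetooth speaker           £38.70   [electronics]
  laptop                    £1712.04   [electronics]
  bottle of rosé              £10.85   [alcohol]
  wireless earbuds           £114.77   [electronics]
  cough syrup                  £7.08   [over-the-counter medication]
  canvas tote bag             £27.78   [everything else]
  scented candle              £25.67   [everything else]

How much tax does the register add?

£263.64

Hard cider (6-pack) £11.72: alcohol → 9% → £1.05
Acetaminophen (200 ct) £10.86: over-the-counter medication → 10% → £1.09
27" monitor £371.15: electronics → 9.25% + 2.25% surcharge = 11.5% → £42.68
Sparkling wine £37.55: alcohol → 9% → £3.38
Bluetooth speaker £38.70: electronics → 9.25% → £3.58
Laptop £1712.04: electronics → 9.25% + 2.25% surcharge = 11.5% → £196.88
Bottle of rosé £10.85: alcohol → 9% → £0.98
Wireless earbuds £114.77: electronics → 9.25% → £10.62
Cough syrup £7.08: over-the-counter medication → 10% → £0.71
Canvas tote bag £27.78: everything else → 5% → £1.39
Scented candle £25.67: everything else → 5% → £1.28
Total tax = £1.05 + £1.09 + £42.68 + £3.38 + £3.58 + £196.88 + £0.98 + £10.62 + £0.71 + £1.39 + £1.28 = £263.64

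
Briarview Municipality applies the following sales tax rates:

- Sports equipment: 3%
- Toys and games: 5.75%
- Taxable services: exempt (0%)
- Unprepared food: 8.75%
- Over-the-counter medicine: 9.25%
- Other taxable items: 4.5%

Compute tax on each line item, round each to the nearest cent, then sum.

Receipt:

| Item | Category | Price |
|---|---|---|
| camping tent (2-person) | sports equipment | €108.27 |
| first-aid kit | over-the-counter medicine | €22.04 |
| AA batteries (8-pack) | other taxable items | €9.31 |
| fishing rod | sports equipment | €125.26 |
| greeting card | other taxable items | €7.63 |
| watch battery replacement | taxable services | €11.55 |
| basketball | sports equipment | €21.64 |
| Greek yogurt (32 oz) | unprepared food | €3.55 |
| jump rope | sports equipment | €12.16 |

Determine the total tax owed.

Camping tent (2-person) €108.27: sports equipment → 3% → €3.25
First-aid kit €22.04: over-the-counter medicine → 9.25% → €2.04
AA batteries (8-pack) €9.31: other taxable items → 4.5% → €0.42
Fishing rod €125.26: sports equipment → 3% → €3.76
Greeting card €7.63: other taxable items → 4.5% → €0.34
Watch battery replacement €11.55: taxable services → 0% → €0.00
Basketball €21.64: sports equipment → 3% → €0.65
Greek yogurt (32 oz) €3.55: unprepared food → 8.75% → €0.31
Jump rope €12.16: sports equipment → 3% → €0.36
Total tax = €3.25 + €2.04 + €0.42 + €3.76 + €0.34 + €0.65 + €0.31 + €0.36 = €11.13

€11.13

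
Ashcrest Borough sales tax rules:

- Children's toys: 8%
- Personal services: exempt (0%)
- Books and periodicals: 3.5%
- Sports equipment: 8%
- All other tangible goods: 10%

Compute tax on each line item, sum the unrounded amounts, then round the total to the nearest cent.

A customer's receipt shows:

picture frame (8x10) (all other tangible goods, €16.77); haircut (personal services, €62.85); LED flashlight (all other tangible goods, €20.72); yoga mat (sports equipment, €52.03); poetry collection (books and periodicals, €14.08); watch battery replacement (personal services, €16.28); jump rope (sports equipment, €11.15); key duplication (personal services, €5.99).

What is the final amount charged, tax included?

€209.17

Picture frame (8x10) €16.77: all other tangible goods → 10% → €1.677
Haircut €62.85: personal services → 0% → €0.00
LED flashlight €20.72: all other tangible goods → 10% → €2.072
Yoga mat €52.03: sports equipment → 8% → €4.1624
Poetry collection €14.08: books and periodicals → 3.5% → €0.4928
Watch battery replacement €16.28: personal services → 0% → €0.00
Jump rope €11.15: sports equipment → 8% → €0.892
Key duplication €5.99: personal services → 0% → €0.00
Subtotal = €199.87; unrounded tax = €9.2962 → €9.30; total due = €209.17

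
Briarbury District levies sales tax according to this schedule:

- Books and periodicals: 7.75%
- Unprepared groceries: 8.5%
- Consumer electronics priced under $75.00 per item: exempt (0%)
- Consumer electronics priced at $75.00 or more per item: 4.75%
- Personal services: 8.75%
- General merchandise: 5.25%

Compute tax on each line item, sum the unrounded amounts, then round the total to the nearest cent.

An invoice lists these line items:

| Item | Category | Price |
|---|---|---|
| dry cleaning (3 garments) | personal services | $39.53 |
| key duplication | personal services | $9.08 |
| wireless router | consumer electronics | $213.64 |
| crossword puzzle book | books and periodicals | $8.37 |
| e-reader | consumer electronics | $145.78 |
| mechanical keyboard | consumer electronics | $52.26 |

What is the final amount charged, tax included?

Dry cleaning (3 garments) $39.53: personal services → 8.75% → $3.458875
Key duplication $9.08: personal services → 8.75% → $0.7945
Wireless router $213.64: consumer electronics, $75.00 or more → 4.75% → $10.1479
Crossword puzzle book $8.37: books and periodicals → 7.75% → $0.648675
E-reader $145.78: consumer electronics, $75.00 or more → 4.75% → $6.92455
Mechanical keyboard $52.26: consumer electronics, under $75.00 → 0% → $0.00
Subtotal = $468.66; unrounded tax = $21.9745 → $21.97; total due = $490.63

$490.63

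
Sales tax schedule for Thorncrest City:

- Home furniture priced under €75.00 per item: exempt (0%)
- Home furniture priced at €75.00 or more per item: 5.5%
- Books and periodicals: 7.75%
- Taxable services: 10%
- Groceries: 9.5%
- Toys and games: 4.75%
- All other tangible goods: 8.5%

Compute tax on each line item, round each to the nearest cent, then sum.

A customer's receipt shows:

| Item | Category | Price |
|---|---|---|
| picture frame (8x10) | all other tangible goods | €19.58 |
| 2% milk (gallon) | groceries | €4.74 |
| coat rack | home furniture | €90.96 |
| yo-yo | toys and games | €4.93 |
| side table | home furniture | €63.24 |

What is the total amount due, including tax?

Picture frame (8x10) €19.58: all other tangible goods → 8.5% → €1.66
2% milk (gallon) €4.74: groceries → 9.5% → €0.45
Coat rack €90.96: home furniture, €75.00 or more → 5.5% → €5.00
Yo-yo €4.93: toys and games → 4.75% → €0.23
Side table €63.24: home furniture, under €75.00 → 0% → €0.00
Subtotal = €183.45; tax = €7.34; total due = €190.79

€190.79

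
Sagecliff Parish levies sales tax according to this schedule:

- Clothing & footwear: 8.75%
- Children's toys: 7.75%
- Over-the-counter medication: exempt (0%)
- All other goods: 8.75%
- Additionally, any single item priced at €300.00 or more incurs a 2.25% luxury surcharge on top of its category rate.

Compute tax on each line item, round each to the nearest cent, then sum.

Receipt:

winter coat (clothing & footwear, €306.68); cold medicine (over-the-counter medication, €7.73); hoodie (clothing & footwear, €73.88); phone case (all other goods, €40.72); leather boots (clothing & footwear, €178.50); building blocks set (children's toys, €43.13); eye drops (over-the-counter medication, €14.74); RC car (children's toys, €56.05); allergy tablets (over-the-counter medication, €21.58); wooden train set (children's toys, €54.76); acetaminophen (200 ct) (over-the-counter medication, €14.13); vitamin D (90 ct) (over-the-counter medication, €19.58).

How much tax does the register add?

€71.29

Winter coat €306.68: clothing & footwear → 8.75% + 2.25% surcharge = 11% → €33.73
Cold medicine €7.73: over-the-counter medication → 0% → €0.00
Hoodie €73.88: clothing & footwear → 8.75% → €6.46
Phone case €40.72: all other goods → 8.75% → €3.56
Leather boots €178.50: clothing & footwear → 8.75% → €15.62
Building blocks set €43.13: children's toys → 7.75% → €3.34
Eye drops €14.74: over-the-counter medication → 0% → €0.00
RC car €56.05: children's toys → 7.75% → €4.34
Allergy tablets €21.58: over-the-counter medication → 0% → €0.00
Wooden train set €54.76: children's toys → 7.75% → €4.24
Acetaminophen (200 ct) €14.13: over-the-counter medication → 0% → €0.00
Vitamin D (90 ct) €19.58: over-the-counter medication → 0% → €0.00
Total tax = €33.73 + €6.46 + €3.56 + €15.62 + €3.34 + €4.34 + €4.24 = €71.29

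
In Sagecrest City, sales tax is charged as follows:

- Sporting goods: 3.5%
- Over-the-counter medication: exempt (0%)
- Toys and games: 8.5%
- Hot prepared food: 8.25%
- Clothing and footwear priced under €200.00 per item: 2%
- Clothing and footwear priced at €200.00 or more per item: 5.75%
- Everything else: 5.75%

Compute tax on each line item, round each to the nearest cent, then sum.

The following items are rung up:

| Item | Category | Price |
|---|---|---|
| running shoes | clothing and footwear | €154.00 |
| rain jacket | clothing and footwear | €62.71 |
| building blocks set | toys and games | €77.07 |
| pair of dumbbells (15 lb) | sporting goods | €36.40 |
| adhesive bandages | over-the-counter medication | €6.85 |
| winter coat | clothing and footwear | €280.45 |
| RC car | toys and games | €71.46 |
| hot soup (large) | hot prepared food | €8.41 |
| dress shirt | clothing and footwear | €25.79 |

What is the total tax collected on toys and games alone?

Building blocks set €77.07: toys and games → 8.5% → €6.55
RC car €71.46: toys and games → 8.5% → €6.07
Tax on toys and games = €6.55 + €6.07 = €12.62

€12.62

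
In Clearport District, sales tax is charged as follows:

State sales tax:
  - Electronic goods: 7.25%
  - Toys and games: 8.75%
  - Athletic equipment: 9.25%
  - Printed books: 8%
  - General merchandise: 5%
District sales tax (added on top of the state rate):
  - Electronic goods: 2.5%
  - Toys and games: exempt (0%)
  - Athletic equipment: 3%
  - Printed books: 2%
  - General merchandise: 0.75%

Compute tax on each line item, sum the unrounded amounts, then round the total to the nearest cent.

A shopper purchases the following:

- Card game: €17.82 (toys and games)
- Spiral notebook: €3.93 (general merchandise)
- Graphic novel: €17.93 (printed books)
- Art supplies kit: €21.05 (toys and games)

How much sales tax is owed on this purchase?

€5.42

Card game €17.82: toys and games → 8.75% + 0% district = 8.75% → €1.55925
Spiral notebook €3.93: general merchandise → 5% + 0.75% district = 5.75% → €0.225975
Graphic novel €17.93: printed books → 8% + 2% district = 10% → €1.793
Art supplies kit €21.05: toys and games → 8.75% + 0% district = 8.75% → €1.841875
Unrounded tax sum = €5.4201 → €5.42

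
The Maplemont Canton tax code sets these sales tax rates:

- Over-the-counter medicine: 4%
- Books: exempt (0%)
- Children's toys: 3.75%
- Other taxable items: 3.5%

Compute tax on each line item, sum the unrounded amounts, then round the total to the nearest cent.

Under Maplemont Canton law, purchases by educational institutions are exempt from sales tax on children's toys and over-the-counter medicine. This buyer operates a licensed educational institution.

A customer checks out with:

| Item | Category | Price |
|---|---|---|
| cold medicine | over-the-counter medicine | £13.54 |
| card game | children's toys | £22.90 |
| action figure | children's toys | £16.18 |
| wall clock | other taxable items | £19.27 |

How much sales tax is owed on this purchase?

£0.67

Cold medicine £13.54: over-the-counter medicine, buyer-exempt → 0% → £0.00
Card game £22.90: children's toys, buyer-exempt → 0% → £0.00
Action figure £16.18: children's toys, buyer-exempt → 0% → £0.00
Wall clock £19.27: other taxable items → 3.5% → £0.67445
Unrounded tax sum = £0.67445 → £0.67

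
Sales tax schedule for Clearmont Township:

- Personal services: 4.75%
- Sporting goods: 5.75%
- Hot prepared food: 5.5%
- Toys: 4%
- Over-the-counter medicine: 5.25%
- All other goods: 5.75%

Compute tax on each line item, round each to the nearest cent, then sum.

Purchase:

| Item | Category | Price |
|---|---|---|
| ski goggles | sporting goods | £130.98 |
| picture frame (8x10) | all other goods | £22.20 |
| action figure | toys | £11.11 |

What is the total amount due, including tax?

Ski goggles £130.98: sporting goods → 5.75% → £7.53
Picture frame (8x10) £22.20: all other goods → 5.75% → £1.28
Action figure £11.11: toys → 4% → £0.44
Subtotal = £164.29; tax = £9.25; total due = £173.54

£173.54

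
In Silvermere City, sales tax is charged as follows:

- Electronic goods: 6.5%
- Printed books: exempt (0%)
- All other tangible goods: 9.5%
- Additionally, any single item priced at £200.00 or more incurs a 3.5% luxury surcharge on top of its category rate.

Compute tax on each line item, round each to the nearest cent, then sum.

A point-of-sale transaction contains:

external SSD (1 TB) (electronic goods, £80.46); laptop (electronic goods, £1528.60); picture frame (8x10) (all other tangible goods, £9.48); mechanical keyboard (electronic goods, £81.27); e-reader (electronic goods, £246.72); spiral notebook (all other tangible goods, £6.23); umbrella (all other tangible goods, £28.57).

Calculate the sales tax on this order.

External SSD (1 TB) £80.46: electronic goods → 6.5% → £5.23
Laptop £1528.60: electronic goods → 6.5% + 3.5% surcharge = 10% → £152.86
Picture frame (8x10) £9.48: all other tangible goods → 9.5% → £0.90
Mechanical keyboard £81.27: electronic goods → 6.5% → £5.28
E-reader £246.72: electronic goods → 6.5% + 3.5% surcharge = 10% → £24.67
Spiral notebook £6.23: all other tangible goods → 9.5% → £0.59
Umbrella £28.57: all other tangible goods → 9.5% → £2.71
Total tax = £5.23 + £152.86 + £0.90 + £5.28 + £24.67 + £0.59 + £2.71 = £192.24

£192.24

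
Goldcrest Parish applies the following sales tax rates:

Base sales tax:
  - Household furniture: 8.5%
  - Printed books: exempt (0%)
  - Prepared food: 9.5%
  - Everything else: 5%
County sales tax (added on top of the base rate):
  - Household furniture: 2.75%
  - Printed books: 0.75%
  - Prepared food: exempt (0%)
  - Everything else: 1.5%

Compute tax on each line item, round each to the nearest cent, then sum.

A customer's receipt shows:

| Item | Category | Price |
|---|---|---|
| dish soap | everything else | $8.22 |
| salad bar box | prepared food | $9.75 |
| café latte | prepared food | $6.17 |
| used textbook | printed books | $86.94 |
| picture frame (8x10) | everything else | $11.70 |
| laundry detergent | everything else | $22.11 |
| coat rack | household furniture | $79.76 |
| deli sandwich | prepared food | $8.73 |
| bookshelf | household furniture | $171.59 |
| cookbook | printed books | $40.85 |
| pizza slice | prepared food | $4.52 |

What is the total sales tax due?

Dish soap $8.22: everything else → 5% + 1.5% county = 6.5% → $0.53
Salad bar box $9.75: prepared food → 9.5% + 0% county = 9.5% → $0.93
Café latte $6.17: prepared food → 9.5% + 0% county = 9.5% → $0.59
Used textbook $86.94: printed books → 0% + 0.75% county = 0.75% → $0.65
Picture frame (8x10) $11.70: everything else → 5% + 1.5% county = 6.5% → $0.76
Laundry detergent $22.11: everything else → 5% + 1.5% county = 6.5% → $1.44
Coat rack $79.76: household furniture → 8.5% + 2.75% county = 11.25% → $8.97
Deli sandwich $8.73: prepared food → 9.5% + 0% county = 9.5% → $0.83
Bookshelf $171.59: household furniture → 8.5% + 2.75% county = 11.25% → $19.30
Cookbook $40.85: printed books → 0% + 0.75% county = 0.75% → $0.31
Pizza slice $4.52: prepared food → 9.5% + 0% county = 9.5% → $0.43
Total tax = $0.53 + $0.93 + $0.59 + $0.65 + $0.76 + $1.44 + $8.97 + $0.83 + $19.30 + $0.31 + $0.43 = $34.74

$34.74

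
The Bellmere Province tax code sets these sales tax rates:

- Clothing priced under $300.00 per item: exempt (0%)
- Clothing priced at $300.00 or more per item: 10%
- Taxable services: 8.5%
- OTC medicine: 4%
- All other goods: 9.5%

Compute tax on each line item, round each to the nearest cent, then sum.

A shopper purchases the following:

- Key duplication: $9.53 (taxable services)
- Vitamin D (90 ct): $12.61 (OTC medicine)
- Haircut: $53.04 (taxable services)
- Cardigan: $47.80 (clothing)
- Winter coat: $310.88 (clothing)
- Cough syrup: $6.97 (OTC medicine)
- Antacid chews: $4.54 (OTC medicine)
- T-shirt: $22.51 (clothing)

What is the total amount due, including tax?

$505.25

Key duplication $9.53: taxable services → 8.5% → $0.81
Vitamin D (90 ct) $12.61: OTC medicine → 4% → $0.50
Haircut $53.04: taxable services → 8.5% → $4.51
Cardigan $47.80: clothing, under $300.00 → 0% → $0.00
Winter coat $310.88: clothing, $300.00 or more → 10% → $31.09
Cough syrup $6.97: OTC medicine → 4% → $0.28
Antacid chews $4.54: OTC medicine → 4% → $0.18
T-shirt $22.51: clothing, under $300.00 → 0% → $0.00
Subtotal = $467.88; tax = $37.37; total due = $505.25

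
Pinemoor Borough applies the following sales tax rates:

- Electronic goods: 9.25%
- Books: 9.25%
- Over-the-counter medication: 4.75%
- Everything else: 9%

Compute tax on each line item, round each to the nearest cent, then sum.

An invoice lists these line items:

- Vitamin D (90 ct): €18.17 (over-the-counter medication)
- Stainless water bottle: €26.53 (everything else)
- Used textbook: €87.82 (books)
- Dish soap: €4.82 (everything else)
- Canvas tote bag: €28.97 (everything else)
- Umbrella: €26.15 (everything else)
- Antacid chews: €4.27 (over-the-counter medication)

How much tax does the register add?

€16.96

Vitamin D (90 ct) €18.17: over-the-counter medication → 4.75% → €0.86
Stainless water bottle €26.53: everything else → 9% → €2.39
Used textbook €87.82: books → 9.25% → €8.12
Dish soap €4.82: everything else → 9% → €0.43
Canvas tote bag €28.97: everything else → 9% → €2.61
Umbrella €26.15: everything else → 9% → €2.35
Antacid chews €4.27: over-the-counter medication → 4.75% → €0.20
Total tax = €0.86 + €2.39 + €8.12 + €0.43 + €2.61 + €2.35 + €0.20 = €16.96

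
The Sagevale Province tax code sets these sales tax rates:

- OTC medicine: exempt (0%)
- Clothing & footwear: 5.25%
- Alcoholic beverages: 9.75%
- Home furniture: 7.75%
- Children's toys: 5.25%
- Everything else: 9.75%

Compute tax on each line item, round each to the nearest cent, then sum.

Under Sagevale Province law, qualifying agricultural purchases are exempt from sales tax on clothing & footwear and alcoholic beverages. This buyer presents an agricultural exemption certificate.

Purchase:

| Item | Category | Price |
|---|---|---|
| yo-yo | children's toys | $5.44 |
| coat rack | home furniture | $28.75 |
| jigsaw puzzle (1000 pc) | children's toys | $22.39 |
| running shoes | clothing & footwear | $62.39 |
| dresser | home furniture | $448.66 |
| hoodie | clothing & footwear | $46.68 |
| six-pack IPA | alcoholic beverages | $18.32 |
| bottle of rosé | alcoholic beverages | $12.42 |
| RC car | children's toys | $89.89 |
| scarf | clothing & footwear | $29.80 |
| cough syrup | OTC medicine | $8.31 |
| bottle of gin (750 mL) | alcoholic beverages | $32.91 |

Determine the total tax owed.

Yo-yo $5.44: children's toys → 5.25% → $0.29
Coat rack $28.75: home furniture → 7.75% → $2.23
Jigsaw puzzle (1000 pc) $22.39: children's toys → 5.25% → $1.18
Running shoes $62.39: clothing & footwear, buyer-exempt → 0% → $0.00
Dresser $448.66: home furniture → 7.75% → $34.77
Hoodie $46.68: clothing & footwear, buyer-exempt → 0% → $0.00
Six-pack IPA $18.32: alcoholic beverages, buyer-exempt → 0% → $0.00
Bottle of rosé $12.42: alcoholic beverages, buyer-exempt → 0% → $0.00
RC car $89.89: children's toys → 5.25% → $4.72
Scarf $29.80: clothing & footwear, buyer-exempt → 0% → $0.00
Cough syrup $8.31: OTC medicine → 0% → $0.00
Bottle of gin (750 mL) $32.91: alcoholic beverages, buyer-exempt → 0% → $0.00
Total tax = $0.29 + $2.23 + $1.18 + $34.77 + $4.72 = $43.19

$43.19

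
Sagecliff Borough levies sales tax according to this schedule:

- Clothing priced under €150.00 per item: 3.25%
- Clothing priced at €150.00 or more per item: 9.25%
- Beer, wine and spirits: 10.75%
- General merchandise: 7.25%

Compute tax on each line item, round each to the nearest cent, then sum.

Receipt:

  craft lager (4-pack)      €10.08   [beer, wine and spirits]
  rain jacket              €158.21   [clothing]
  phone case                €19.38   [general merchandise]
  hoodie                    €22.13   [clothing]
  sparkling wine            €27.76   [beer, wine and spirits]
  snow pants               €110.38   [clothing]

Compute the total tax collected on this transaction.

Craft lager (4-pack) €10.08: beer, wine and spirits → 10.75% → €1.08
Rain jacket €158.21: clothing, €150.00 or more → 9.25% → €14.63
Phone case €19.38: general merchandise → 7.25% → €1.41
Hoodie €22.13: clothing, under €150.00 → 3.25% → €0.72
Sparkling wine €27.76: beer, wine and spirits → 10.75% → €2.98
Snow pants €110.38: clothing, under €150.00 → 3.25% → €3.59
Total tax = €1.08 + €14.63 + €1.41 + €0.72 + €2.98 + €3.59 = €24.41

€24.41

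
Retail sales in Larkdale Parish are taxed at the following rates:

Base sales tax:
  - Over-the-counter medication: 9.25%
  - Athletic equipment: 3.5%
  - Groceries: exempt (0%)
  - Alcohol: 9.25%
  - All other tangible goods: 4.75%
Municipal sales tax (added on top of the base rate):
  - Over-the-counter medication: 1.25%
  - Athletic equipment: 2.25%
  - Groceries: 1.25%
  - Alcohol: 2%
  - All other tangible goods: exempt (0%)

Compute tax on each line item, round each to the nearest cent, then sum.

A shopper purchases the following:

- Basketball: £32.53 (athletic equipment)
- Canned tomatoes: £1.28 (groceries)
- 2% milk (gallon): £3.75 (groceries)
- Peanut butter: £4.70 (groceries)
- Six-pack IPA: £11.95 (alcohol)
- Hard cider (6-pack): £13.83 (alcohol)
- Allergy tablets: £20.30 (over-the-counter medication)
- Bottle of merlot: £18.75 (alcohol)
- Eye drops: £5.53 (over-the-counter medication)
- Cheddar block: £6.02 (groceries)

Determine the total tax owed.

Basketball £32.53: athletic equipment → 3.5% + 2.25% municipal = 5.75% → £1.87
Canned tomatoes £1.28: groceries → 0% + 1.25% municipal = 1.25% → £0.02
2% milk (gallon) £3.75: groceries → 0% + 1.25% municipal = 1.25% → £0.05
Peanut butter £4.70: groceries → 0% + 1.25% municipal = 1.25% → £0.06
Six-pack IPA £11.95: alcohol → 9.25% + 2% municipal = 11.25% → £1.34
Hard cider (6-pack) £13.83: alcohol → 9.25% + 2% municipal = 11.25% → £1.56
Allergy tablets £20.30: over-the-counter medication → 9.25% + 1.25% municipal = 10.5% → £2.13
Bottle of merlot £18.75: alcohol → 9.25% + 2% municipal = 11.25% → £2.11
Eye drops £5.53: over-the-counter medication → 9.25% + 1.25% municipal = 10.5% → £0.58
Cheddar block £6.02: groceries → 0% + 1.25% municipal = 1.25% → £0.08
Total tax = £1.87 + £0.02 + £0.05 + £0.06 + £1.34 + £1.56 + £2.13 + £2.11 + £0.58 + £0.08 = £9.80

£9.80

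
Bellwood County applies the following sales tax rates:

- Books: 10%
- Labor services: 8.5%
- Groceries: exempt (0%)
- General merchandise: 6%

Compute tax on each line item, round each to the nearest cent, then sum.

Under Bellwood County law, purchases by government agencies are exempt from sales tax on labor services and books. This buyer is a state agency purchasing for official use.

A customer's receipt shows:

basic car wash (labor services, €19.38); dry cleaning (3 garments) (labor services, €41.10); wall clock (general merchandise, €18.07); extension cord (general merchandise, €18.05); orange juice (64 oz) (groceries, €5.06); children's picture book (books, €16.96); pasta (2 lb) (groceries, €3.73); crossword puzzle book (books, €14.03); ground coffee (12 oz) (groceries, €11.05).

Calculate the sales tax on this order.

Basic car wash €19.38: labor services, buyer-exempt → 0% → €0.00
Dry cleaning (3 garments) €41.10: labor services, buyer-exempt → 0% → €0.00
Wall clock €18.07: general merchandise → 6% → €1.08
Extension cord €18.05: general merchandise → 6% → €1.08
Orange juice (64 oz) €5.06: groceries → 0% → €0.00
Children's picture book €16.96: books, buyer-exempt → 0% → €0.00
Pasta (2 lb) €3.73: groceries → 0% → €0.00
Crossword puzzle book €14.03: books, buyer-exempt → 0% → €0.00
Ground coffee (12 oz) €11.05: groceries → 0% → €0.00
Total tax = €1.08 + €1.08 = €2.16

€2.16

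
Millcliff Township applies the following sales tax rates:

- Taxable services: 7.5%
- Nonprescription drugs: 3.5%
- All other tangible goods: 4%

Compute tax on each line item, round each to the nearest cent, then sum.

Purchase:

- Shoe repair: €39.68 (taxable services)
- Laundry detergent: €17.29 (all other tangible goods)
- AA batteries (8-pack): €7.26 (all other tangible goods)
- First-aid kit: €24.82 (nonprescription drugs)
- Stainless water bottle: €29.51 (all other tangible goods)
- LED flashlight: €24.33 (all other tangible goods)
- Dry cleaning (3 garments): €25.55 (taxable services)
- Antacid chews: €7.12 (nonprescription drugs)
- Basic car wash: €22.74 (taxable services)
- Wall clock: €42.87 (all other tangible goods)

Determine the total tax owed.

€12.57

Shoe repair €39.68: taxable services → 7.5% → €2.98
Laundry detergent €17.29: all other tangible goods → 4% → €0.69
AA batteries (8-pack) €7.26: all other tangible goods → 4% → €0.29
First-aid kit €24.82: nonprescription drugs → 3.5% → €0.87
Stainless water bottle €29.51: all other tangible goods → 4% → €1.18
LED flashlight €24.33: all other tangible goods → 4% → €0.97
Dry cleaning (3 garments) €25.55: taxable services → 7.5% → €1.92
Antacid chews €7.12: nonprescription drugs → 3.5% → €0.25
Basic car wash €22.74: taxable services → 7.5% → €1.71
Wall clock €42.87: all other tangible goods → 4% → €1.71
Total tax = €2.98 + €0.69 + €0.29 + €0.87 + €1.18 + €0.97 + €1.92 + €0.25 + €1.71 + €1.71 = €12.57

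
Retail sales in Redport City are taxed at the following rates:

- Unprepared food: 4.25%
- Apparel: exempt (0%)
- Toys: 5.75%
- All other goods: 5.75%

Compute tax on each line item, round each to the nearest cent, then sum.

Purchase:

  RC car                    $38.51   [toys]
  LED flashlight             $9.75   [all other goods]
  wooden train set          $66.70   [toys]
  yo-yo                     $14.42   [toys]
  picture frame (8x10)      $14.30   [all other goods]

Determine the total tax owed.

RC car $38.51: toys → 5.75% → $2.21
LED flashlight $9.75: all other goods → 5.75% → $0.56
Wooden train set $66.70: toys → 5.75% → $3.84
Yo-yo $14.42: toys → 5.75% → $0.83
Picture frame (8x10) $14.30: all other goods → 5.75% → $0.82
Total tax = $2.21 + $0.56 + $3.84 + $0.83 + $0.82 = $8.26

$8.26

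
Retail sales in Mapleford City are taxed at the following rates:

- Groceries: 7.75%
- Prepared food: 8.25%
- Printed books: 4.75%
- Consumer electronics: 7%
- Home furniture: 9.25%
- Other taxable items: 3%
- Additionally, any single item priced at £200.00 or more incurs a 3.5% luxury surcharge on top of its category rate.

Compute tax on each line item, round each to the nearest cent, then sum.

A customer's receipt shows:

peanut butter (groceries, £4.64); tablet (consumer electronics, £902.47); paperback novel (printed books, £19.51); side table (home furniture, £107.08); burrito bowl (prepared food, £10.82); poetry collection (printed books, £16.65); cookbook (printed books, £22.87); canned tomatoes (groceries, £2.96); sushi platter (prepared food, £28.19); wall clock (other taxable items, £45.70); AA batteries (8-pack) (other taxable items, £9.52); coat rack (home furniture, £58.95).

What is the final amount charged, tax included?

£1347.75

Peanut butter £4.64: groceries → 7.75% → £0.36
Tablet £902.47: consumer electronics → 7% + 3.5% surcharge = 10.5% → £94.76
Paperback novel £19.51: printed books → 4.75% → £0.93
Side table £107.08: home furniture → 9.25% → £9.90
Burrito bowl £10.82: prepared food → 8.25% → £0.89
Poetry collection £16.65: printed books → 4.75% → £0.79
Cookbook £22.87: printed books → 4.75% → £1.09
Canned tomatoes £2.96: groceries → 7.75% → £0.23
Sushi platter £28.19: prepared food → 8.25% → £2.33
Wall clock £45.70: other taxable items → 3% → £1.37
AA batteries (8-pack) £9.52: other taxable items → 3% → £0.29
Coat rack £58.95: home furniture → 9.25% → £5.45
Subtotal = £1229.36; tax = £118.39; total due = £1347.75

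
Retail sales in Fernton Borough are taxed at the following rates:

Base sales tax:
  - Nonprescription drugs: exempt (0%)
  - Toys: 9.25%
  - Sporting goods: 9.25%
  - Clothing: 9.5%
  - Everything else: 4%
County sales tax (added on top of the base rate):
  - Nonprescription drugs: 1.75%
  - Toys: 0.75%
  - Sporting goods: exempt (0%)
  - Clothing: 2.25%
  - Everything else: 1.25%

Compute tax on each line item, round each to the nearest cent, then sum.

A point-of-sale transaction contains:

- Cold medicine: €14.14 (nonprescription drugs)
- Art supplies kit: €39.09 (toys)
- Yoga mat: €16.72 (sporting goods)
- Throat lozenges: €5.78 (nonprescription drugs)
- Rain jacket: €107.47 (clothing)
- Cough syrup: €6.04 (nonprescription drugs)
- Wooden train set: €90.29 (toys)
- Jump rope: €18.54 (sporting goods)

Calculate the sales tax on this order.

€29.29

Cold medicine €14.14: nonprescription drugs → 0% + 1.75% county = 1.75% → €0.25
Art supplies kit €39.09: toys → 9.25% + 0.75% county = 10% → €3.91
Yoga mat €16.72: sporting goods → 9.25% + 0% county = 9.25% → €1.55
Throat lozenges €5.78: nonprescription drugs → 0% + 1.75% county = 1.75% → €0.10
Rain jacket €107.47: clothing → 9.5% + 2.25% county = 11.75% → €12.63
Cough syrup €6.04: nonprescription drugs → 0% + 1.75% county = 1.75% → €0.11
Wooden train set €90.29: toys → 9.25% + 0.75% county = 10% → €9.03
Jump rope €18.54: sporting goods → 9.25% + 0% county = 9.25% → €1.71
Total tax = €0.25 + €3.91 + €1.55 + €0.10 + €12.63 + €0.11 + €9.03 + €1.71 = €29.29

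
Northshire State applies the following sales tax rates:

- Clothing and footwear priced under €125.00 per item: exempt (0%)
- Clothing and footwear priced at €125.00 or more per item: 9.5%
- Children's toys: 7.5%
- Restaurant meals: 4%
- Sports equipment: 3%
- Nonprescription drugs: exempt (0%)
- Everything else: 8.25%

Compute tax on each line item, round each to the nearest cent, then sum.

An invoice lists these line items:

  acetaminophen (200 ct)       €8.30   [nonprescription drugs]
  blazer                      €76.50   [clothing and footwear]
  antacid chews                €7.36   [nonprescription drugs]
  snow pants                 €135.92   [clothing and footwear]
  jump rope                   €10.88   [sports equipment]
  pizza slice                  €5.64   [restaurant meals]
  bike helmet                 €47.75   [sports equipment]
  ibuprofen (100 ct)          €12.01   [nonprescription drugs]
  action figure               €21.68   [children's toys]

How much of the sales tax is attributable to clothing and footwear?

€12.91

Blazer €76.50: clothing and footwear, under €125.00 → 0% → €0.00
Snow pants €135.92: clothing and footwear, €125.00 or more → 9.5% → €12.91
Tax on clothing and footwear = €0.00 + €12.91 = €12.91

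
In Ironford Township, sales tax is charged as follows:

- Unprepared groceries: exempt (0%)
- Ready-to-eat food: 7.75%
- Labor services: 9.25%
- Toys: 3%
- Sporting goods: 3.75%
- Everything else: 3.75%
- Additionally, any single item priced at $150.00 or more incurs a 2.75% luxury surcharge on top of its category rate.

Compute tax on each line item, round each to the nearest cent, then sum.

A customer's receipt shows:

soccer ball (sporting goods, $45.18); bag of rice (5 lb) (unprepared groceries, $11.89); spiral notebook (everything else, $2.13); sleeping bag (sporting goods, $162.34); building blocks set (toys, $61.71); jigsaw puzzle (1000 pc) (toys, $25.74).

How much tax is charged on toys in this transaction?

$2.62

Building blocks set $61.71: toys → 3% → $1.85
Jigsaw puzzle (1000 pc) $25.74: toys → 3% → $0.77
Tax on toys = $1.85 + $0.77 = $2.62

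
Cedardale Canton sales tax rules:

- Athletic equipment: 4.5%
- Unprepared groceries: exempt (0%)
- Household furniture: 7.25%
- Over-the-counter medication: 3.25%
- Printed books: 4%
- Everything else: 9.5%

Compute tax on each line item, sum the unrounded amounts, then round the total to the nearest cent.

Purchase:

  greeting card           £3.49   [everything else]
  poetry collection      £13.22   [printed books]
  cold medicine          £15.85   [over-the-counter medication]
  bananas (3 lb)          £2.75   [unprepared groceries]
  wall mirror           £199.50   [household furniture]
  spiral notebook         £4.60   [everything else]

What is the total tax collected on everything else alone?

Greeting card £3.49: everything else → 9.5% → £0.33155
Spiral notebook £4.60: everything else → 9.5% → £0.437
Tax on everything else: unrounded sum = £0.76855 → £0.77

£0.77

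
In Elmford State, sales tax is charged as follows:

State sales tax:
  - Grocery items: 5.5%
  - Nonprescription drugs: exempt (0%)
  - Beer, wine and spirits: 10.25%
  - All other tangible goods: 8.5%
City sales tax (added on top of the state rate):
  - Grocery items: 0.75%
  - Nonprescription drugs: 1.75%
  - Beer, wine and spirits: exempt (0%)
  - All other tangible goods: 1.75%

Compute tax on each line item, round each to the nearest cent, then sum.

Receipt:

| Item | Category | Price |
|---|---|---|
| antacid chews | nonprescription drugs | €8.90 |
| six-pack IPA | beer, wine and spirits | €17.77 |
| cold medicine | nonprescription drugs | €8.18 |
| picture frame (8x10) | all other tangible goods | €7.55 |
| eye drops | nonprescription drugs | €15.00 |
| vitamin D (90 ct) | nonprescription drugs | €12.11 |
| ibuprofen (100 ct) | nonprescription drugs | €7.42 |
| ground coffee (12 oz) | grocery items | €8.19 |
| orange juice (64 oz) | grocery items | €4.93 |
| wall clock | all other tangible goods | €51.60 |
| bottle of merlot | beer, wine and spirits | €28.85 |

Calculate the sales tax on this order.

Antacid chews €8.90: nonprescription drugs → 0% + 1.75% city = 1.75% → €0.16
Six-pack IPA €17.77: beer, wine and spirits → 10.25% + 0% city = 10.25% → €1.82
Cold medicine €8.18: nonprescription drugs → 0% + 1.75% city = 1.75% → €0.14
Picture frame (8x10) €7.55: all other tangible goods → 8.5% + 1.75% city = 10.25% → €0.77
Eye drops €15.00: nonprescription drugs → 0% + 1.75% city = 1.75% → €0.26
Vitamin D (90 ct) €12.11: nonprescription drugs → 0% + 1.75% city = 1.75% → €0.21
Ibuprofen (100 ct) €7.42: nonprescription drugs → 0% + 1.75% city = 1.75% → €0.13
Ground coffee (12 oz) €8.19: grocery items → 5.5% + 0.75% city = 6.25% → €0.51
Orange juice (64 oz) €4.93: grocery items → 5.5% + 0.75% city = 6.25% → €0.31
Wall clock €51.60: all other tangible goods → 8.5% + 1.75% city = 10.25% → €5.29
Bottle of merlot €28.85: beer, wine and spirits → 10.25% + 0% city = 10.25% → €2.96
Total tax = €0.16 + €1.82 + €0.14 + €0.77 + €0.26 + €0.21 + €0.13 + €0.51 + €0.31 + €5.29 + €2.96 = €12.56

€12.56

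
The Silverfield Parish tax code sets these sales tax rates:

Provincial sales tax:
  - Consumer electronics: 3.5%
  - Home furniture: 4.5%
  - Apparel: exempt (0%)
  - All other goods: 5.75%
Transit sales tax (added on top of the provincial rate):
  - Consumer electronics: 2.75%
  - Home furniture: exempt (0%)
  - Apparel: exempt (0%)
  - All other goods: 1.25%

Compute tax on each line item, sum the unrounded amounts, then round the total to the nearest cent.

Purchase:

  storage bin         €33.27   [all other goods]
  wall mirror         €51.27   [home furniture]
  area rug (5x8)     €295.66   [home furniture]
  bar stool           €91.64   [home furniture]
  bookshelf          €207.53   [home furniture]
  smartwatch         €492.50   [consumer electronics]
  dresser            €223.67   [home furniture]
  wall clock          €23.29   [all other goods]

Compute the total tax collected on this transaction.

Storage bin €33.27: all other goods → 5.75% + 1.25% transit = 7% → €2.3289
Wall mirror €51.27: home furniture → 4.5% + 0% transit = 4.5% → €2.30715
Area rug (5x8) €295.66: home furniture → 4.5% + 0% transit = 4.5% → €13.3047
Bar stool €91.64: home furniture → 4.5% + 0% transit = 4.5% → €4.1238
Bookshelf €207.53: home furniture → 4.5% + 0% transit = 4.5% → €9.33885
Smartwatch €492.50: consumer electronics → 3.5% + 2.75% transit = 6.25% → €30.78125
Dresser €223.67: home furniture → 4.5% + 0% transit = 4.5% → €10.06515
Wall clock €23.29: all other goods → 5.75% + 1.25% transit = 7% → €1.6303
Unrounded tax sum = €73.8801 → €73.88

€73.88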